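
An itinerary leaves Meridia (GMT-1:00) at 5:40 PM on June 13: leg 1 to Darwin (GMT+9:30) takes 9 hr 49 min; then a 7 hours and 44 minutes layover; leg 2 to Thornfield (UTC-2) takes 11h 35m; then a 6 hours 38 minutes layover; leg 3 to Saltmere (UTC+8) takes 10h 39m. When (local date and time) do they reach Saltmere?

Convert departure to UTC: 5:40 PM + 1:00 = 6:40 PM UTC on Jun 13.
Add 9 hours 49 minutes leg 1 → 4:29 AM UTC (Jun 14).
Add 7 hours 44 minutes layover in Darwin → 12:13 PM UTC.
Add 11 hours and 35 minutes leg 2 → 11:48 PM UTC.
Add 6 hours and 38 minutes layover in Thornfield → 6:26 AM UTC (Jun 15).
Add 10 hours 39 minutes leg 3 → 5:05 PM UTC.
Saltmere is UTC+8:00, so local arrival = 5:05 PM + 8:00 = 1:05 AM on Jun 16.

1:05 AM on June 16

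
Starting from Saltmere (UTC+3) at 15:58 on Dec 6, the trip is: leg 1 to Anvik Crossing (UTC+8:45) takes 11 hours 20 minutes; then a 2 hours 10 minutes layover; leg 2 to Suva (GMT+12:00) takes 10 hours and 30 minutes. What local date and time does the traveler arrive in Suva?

00:58 on December 8

Convert departure to UTC: 15:58 − 3:00 = 12:58 UTC on Dec 6.
Add 11 hours and 20 minutes leg 1 → 00:18 UTC (Dec 7).
Add 2 hours 10 minutes layover in Anvik Crossing → 02:28 UTC.
Add 10 hours and 30 minutes leg 2 → 12:58 UTC.
Suva is UTC+12:00, so local arrival = 12:58 + 12:00 = 00:58 on Dec 8.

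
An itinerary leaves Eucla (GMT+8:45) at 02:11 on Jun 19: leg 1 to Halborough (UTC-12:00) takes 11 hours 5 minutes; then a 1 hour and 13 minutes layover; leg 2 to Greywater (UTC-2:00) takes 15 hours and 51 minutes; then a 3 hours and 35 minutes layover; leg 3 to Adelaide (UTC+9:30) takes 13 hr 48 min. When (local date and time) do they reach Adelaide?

00:28 on June 21

Convert departure to UTC: 02:11 − 8:45 = 17:26 UTC on Jun 18.
Add 11 hours and 5 minutes leg 1 → 04:31 UTC (Jun 19).
Add 1 hour and 13 minutes layover in Halborough → 05:44 UTC.
Add 15 hours and 51 minutes leg 2 → 21:35 UTC.
Add 3 hours 35 minutes layover in Greywater → 01:10 UTC (Jun 20).
Add 13 hours 48 minutes leg 3 → 14:58 UTC.
Adelaide is UTC+9:30, so local arrival = 14:58 + 9:30 = 00:28 on Jun 21.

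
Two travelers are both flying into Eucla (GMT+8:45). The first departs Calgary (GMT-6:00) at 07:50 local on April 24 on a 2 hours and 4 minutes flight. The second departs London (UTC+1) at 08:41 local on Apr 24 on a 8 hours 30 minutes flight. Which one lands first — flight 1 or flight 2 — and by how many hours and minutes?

Flight 1 in UTC: 07:50 + 6:00 = 13:50 on Apr 24.
+2 hours 4 minutes → arrive 15:54 UTC on Apr 24.
Flight 2 in UTC: 08:41 − 1:00 = 07:41 on Apr 24.
+8 hours and 30 minutes → arrive 16:11 UTC on Apr 24.
Flight 1 lands earlier by 17 minutes.

the first, by 17 minutes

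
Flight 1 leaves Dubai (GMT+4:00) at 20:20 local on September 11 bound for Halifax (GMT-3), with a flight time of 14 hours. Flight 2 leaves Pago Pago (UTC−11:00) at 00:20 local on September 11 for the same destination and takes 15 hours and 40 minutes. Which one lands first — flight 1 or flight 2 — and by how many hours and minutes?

Flight 1 in UTC: 20:20 − 4:00 = 16:20 on Sep 11.
+14 hours → arrive 06:20 UTC on Sep 12.
Flight 2 in UTC: 00:20 + 11:00 = 11:20 on Sep 11.
+15 hours 40 minutes → arrive 03:00 UTC on Sep 12.
Flight 2 lands earlier by 3 hours 20 minutes.

the second, by 3 hours 20 minutes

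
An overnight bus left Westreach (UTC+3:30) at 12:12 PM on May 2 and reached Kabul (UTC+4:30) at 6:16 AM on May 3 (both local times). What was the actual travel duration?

17 hours 4 minutes

Kabul is 1:00 ahead of Westreach.
Clock-face elapsed time (ignoring zones) is 18 hours 4 minutes.
Actual elapsed = 18 hours 4 minutes − 1:00 = 17 hours 4 minutes.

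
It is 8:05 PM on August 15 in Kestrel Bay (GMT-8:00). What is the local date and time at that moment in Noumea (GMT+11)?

3:05 PM on August 16

Noumea is 19:00 ahead of Kestrel Bay.
Shift by the zone difference: 8:05 PM + 19:00 = 3:05 PM on Aug 16 in Noumea.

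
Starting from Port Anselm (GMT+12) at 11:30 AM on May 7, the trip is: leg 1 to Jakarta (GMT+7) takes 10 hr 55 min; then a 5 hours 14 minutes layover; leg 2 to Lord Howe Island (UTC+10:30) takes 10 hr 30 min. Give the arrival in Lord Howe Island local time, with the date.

12:39 PM on May 8

Convert departure to UTC: 11:30 AM − 12:00 = 11:30 PM UTC on May 6.
Add 10 hours and 55 minutes leg 1 → 10:25 AM UTC (May 7).
Add 5 hours 14 minutes layover in Jakarta → 3:39 PM UTC.
Add 10 hours and 30 minutes leg 2 → 2:09 AM UTC (May 8).
Lord Howe Island is UTC+10:30, so local arrival = 2:09 AM + 10:30 = 12:39 PM on May 8.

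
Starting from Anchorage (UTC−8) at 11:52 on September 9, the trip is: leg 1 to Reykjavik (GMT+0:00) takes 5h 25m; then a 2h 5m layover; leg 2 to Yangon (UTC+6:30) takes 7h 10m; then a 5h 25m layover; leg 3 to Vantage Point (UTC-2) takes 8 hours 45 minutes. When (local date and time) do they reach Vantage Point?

22:42 on Sep 10

Convert departure to UTC: 11:52 + 8:00 = 19:52 UTC on Sep 9.
Add 5 hours and 25 minutes leg 1 → 01:17 UTC (Sep 10).
Add 2 hours and 5 minutes layover in Reykjavik → 03:22 UTC.
Add 7 hours and 10 minutes leg 2 → 10:32 UTC.
Add 5 hours and 25 minutes layover in Yangon → 15:57 UTC.
Add 8 hours and 45 minutes leg 3 → 00:42 UTC (Sep 11).
Vantage Point is UTC−2:00, so local arrival = 00:42 − 2:00 = 22:42 on Sep 10.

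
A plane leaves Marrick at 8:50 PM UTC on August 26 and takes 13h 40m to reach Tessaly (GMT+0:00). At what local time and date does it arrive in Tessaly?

10:30 AM on August 27

Departure is given in UTC: 8:50 PM on Aug 26.
Add 13 hours 40 minutes → 10:30 AM UTC (Aug 27).
Tessaly is UTC+0, so local arrival is 10:30 AM on Aug 27.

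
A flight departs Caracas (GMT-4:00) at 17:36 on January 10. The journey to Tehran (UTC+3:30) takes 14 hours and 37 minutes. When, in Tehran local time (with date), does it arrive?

15:43 on January 11

Tehran is 7:30 ahead of Caracas.
After 14 hours and 37 minutes it is 08:13 (Jan 11) in Caracas.
Shift by the zone difference: 08:13 + 7:30 = 15:43 on Jan 11 in Tehran.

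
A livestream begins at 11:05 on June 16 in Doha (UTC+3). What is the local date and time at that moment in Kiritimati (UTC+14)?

22:05 on Jun 16

In UTC: 11:05 − 3:00 = 08:05 on Jun 16.
Kiritimati is UTC+14:00: 08:05 + 14:00 = 22:05 on Jun 16.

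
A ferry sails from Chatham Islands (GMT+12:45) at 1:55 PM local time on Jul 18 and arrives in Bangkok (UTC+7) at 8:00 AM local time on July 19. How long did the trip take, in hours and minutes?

23 hours 50 minutes

Bangkok is 5:45 behind Chatham Islands.
Clock-face elapsed time (ignoring zones) is 18 hours 5 minutes.
Actual elapsed = 18 hours 5 minutes + 5:45 = 23 hours 50 minutes.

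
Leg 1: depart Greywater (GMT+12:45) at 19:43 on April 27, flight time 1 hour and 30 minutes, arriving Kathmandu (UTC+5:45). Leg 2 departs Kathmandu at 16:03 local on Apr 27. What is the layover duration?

Convert departure to UTC: 19:43 − 12:45 = 06:58 UTC on Apr 27.
Add 1 hour and 30 minutes flight time → 08:28 UTC.
Kathmandu is UTC+5:45, so local arrival = 08:28 + 5:45 = 14:13 on Apr 27.
Layover = 16:03 − 14:13 = 1 hour 50 minutes.

1 hour 50 minutes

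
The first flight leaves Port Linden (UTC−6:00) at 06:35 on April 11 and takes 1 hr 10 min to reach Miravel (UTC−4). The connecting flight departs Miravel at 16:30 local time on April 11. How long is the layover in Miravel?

Convert departure to UTC: 06:35 + 6:00 = 12:35 UTC on Apr 11.
Add 1 hour and 10 minutes flight time → 13:45 UTC.
Miravel is UTC−4:00, so local arrival = 13:45 − 4:00 = 09:45 on Apr 11.
Layover = 16:30 − 09:45 = 6 hours 45 minutes.

6 hours 45 minutes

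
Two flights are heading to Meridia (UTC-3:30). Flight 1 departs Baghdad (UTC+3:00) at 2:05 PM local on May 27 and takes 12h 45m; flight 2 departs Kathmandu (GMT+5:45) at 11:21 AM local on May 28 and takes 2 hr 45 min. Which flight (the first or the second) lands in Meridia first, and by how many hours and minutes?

the first, by 8 hours 31 minutes

Flight 1 in UTC: 2:05 PM − 3:00 = 11:05 AM on May 27.
+12 hours 45 minutes → arrive 11:50 PM UTC on May 27.
Flight 2 in UTC: 11:21 AM − 5:45 = 5:36 AM on May 28.
+2 hours 45 minutes → arrive 8:21 AM UTC on May 28.
Flight 1 lands earlier by 8 hours 31 minutes.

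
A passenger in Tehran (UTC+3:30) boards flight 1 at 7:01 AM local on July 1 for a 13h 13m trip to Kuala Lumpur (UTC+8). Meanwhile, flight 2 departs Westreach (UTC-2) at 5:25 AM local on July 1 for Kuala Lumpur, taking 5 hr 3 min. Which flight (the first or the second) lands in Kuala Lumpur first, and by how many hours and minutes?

Flight 1 in UTC: 7:01 AM − 3:30 = 3:31 AM on Jul 1.
+13 hours 13 minutes → arrive 4:44 PM UTC on Jul 1.
Flight 2 in UTC: 5:25 AM + 2:00 = 7:25 AM on Jul 1.
+5 hours and 3 minutes → arrive 12:28 PM UTC on Jul 1.
Flight 2 lands earlier by 4 hours 16 minutes.

the second, by 4 hours 16 minutes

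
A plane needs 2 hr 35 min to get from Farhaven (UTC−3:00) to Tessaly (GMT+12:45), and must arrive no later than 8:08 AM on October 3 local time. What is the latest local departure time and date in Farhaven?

1:48 PM on October 2

Target arrival in UTC: 8:08 AM − 12:45 = 7:23 PM on Oct 2.
Subtract 2 hours 35 minutes → departure 4:48 PM UTC on Oct 2.
Farhaven is UTC−3:00: 4:48 PM − 3:00 = 1:48 PM on Oct 2.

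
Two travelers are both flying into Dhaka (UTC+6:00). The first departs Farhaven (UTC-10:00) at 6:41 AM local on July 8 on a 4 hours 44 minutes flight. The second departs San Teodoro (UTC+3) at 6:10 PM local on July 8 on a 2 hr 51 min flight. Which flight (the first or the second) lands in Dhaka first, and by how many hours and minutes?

Flight 1 in UTC: 6:41 AM + 10:00 = 4:41 PM on Jul 8.
+4 hours and 44 minutes → arrive 9:25 PM UTC on Jul 8.
Flight 2 in UTC: 6:10 PM − 3:00 = 3:10 PM on Jul 8.
+2 hours and 51 minutes → arrive 6:01 PM UTC on Jul 8.
Flight 2 lands earlier by 3 hours 24 minutes.

the second, by 3 hours 24 minutes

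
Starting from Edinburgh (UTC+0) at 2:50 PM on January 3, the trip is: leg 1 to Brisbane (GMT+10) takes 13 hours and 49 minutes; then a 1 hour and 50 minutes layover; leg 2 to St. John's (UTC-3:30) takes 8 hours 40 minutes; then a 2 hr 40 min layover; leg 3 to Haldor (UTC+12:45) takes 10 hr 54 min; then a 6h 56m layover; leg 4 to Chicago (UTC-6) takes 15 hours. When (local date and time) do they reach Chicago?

8:39 PM on January 5

Edinburgh is at UTC+0, so departure is already 2:50 PM UTC on Jan 3.
Add 13 hours 49 minutes leg 1 → 4:39 AM UTC (Jan 4).
Add 1 hour and 50 minutes layover in Brisbane → 6:29 AM UTC.
Add 8 hours 40 minutes leg 2 → 3:09 PM UTC.
Add 2 hours 40 minutes layover in St. John's → 5:49 PM UTC.
Add 10 hours and 54 minutes leg 3 → 4:43 AM UTC (Jan 5).
Add 6 hours 56 minutes layover in Haldor → 11:39 AM UTC.
Add 15 hours leg 4 → 2:39 AM UTC (Jan 6).
Chicago is UTC−6:00, so local arrival = 2:39 AM − 6:00 = 8:39 PM on Jan 5.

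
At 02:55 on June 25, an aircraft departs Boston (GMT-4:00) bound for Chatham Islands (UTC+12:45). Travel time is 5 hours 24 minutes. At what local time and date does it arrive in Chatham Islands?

Chatham Islands is 16:45 ahead of Boston.
After 5 hours and 24 minutes it is 08:19 in Boston.
Shift by the zone difference: 08:19 + 16:45 = 01:04 on Jun 26 in Chatham Islands.

01:04 on Jun 26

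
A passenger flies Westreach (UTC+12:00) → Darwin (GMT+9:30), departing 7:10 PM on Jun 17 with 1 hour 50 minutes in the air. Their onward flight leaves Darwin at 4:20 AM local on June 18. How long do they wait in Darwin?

9 hours 50 minutes

Convert departure to UTC: 7:10 PM − 12:00 = 7:10 AM UTC on Jun 17.
Add 1 hour and 50 minutes flight time → 9:00 AM UTC.
Darwin is UTC+9:30, so local arrival = 9:00 AM + 9:30 = 6:30 PM on Jun 17.
Layover = 4:20 AM − 6:30 PM (+1 day) = 9 hours 50 minutes.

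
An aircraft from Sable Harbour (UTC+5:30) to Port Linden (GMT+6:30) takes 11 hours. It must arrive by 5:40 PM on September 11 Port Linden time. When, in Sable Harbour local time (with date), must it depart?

Target arrival in UTC: 5:40 PM − 6:30 = 11:10 AM on Sep 11.
Subtract 11 hours → departure 12:10 AM UTC on Sep 11.
Sable Harbour is UTC+5:30: 12:10 AM + 5:30 = 5:40 AM on Sep 11.

5:40 AM on Sep 11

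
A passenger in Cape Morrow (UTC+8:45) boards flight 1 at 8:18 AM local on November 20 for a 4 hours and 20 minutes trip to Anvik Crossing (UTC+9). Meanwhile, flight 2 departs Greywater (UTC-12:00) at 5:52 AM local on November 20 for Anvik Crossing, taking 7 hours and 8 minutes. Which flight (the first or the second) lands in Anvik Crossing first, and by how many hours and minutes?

Flight 1 in UTC: 8:18 AM − 8:45 = 11:33 PM on Nov 19.
+4 hours 20 minutes → arrive 3:53 AM UTC on Nov 20.
Flight 2 in UTC: 5:52 AM + 12:00 = 5:52 PM on Nov 20.
+7 hours 8 minutes → arrive 1:00 AM UTC on Nov 21.
Flight 1 lands earlier by 21 hours 7 minutes.

the first, by 21 hours 7 minutes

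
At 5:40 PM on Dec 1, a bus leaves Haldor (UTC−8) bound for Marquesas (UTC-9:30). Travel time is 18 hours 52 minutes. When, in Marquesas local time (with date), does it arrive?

11:02 AM on December 2

Convert departure to UTC: 5:40 PM + 8:00 = 1:40 AM UTC on Dec 2.
Add 18 hours and 52 minutes travel time → 8:32 PM UTC.
Marquesas is UTC−9:30, so local arrival = 8:32 PM − 9:30 = 11:02 AM on Dec 2.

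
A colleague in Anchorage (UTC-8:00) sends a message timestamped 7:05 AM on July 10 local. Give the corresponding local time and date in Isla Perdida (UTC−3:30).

In UTC: 7:05 AM + 8:00 = 3:05 PM on Jul 10.
Isla Perdida is UTC−3:30: 3:05 PM − 3:30 = 11:35 AM on Jul 10.

11:35 AM on July 10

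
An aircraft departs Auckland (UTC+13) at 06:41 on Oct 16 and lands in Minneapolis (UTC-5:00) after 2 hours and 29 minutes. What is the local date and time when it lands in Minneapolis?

Convert departure to UTC: 06:41 − 13:00 = 17:41 UTC on Oct 15.
Add 2 hours and 29 minutes travel time → 20:10 UTC.
Minneapolis is UTC−5:00, so local arrival = 20:10 − 5:00 = 15:10 on Oct 15.

15:10 on October 15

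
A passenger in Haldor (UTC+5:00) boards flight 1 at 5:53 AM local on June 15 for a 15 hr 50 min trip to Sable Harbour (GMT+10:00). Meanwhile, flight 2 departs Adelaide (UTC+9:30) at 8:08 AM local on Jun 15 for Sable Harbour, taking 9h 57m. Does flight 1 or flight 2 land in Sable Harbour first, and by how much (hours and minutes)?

Flight 1 in UTC: 5:53 AM − 5:00 = 12:53 AM on Jun 15.
+15 hours and 50 minutes → arrive 4:43 PM UTC on Jun 15.
Flight 2 in UTC: 8:08 AM − 9:30 = 10:38 PM on Jun 14.
+9 hours and 57 minutes → arrive 8:35 AM UTC on Jun 15.
Flight 2 lands earlier by 8 hours 8 minutes.

the second, by 8 hours 8 minutes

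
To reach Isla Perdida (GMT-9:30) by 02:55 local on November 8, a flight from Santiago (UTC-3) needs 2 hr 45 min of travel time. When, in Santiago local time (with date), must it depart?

06:40 on Nov 8

Target arrival in UTC: 02:55 + 9:30 = 12:25 on Nov 8.
Subtract 2 hours and 45 minutes → departure 09:40 UTC on Nov 8.
Santiago is UTC−3:00: 09:40 − 3:00 = 06:40 on Nov 8.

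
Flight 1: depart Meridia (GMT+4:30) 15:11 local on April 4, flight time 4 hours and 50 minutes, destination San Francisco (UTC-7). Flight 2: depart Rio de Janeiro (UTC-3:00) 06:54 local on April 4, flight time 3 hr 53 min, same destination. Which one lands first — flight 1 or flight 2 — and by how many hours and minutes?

the second, by 1 hour 44 minutes

Flight 1 in UTC: 15:11 − 4:30 = 10:41 on Apr 4.
+4 hours 50 minutes → arrive 15:31 UTC on Apr 4.
Flight 2 in UTC: 06:54 + 3:00 = 09:54 on Apr 4.
+3 hours and 53 minutes → arrive 13:47 UTC on Apr 4.
Flight 2 lands earlier by 1 hour 44 minutes.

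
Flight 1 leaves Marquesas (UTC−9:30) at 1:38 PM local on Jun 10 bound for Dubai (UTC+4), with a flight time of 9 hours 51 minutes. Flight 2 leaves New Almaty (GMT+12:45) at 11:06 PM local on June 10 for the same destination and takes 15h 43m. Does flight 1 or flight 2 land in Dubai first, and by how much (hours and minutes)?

Flight 1 in UTC: 1:38 PM + 9:30 = 11:08 PM on Jun 10.
+9 hours 51 minutes → arrive 8:59 AM UTC on Jun 11.
Flight 2 in UTC: 11:06 PM − 12:45 = 10:21 AM on Jun 10.
+15 hours 43 minutes → arrive 2:04 AM UTC on Jun 11.
Flight 2 lands earlier by 6 hours 55 minutes.

the second, by 6 hours 55 minutes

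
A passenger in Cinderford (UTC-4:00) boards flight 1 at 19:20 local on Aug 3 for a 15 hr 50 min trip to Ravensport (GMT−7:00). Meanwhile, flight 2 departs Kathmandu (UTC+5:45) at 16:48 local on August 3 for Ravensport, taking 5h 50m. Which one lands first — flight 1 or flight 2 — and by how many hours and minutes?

the second, by 22 hours 17 minutes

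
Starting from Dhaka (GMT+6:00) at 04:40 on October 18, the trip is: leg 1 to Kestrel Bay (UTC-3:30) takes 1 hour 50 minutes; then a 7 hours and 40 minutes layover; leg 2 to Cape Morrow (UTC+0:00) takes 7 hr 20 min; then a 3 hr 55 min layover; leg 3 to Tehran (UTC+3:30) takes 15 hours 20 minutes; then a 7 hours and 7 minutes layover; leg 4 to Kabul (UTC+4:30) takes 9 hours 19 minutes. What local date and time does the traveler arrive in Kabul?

Convert departure to UTC: 04:40 − 6:00 = 22:40 UTC on Oct 17.
Add 1 hour and 50 minutes leg 1 → 00:30 UTC (Oct 18).
Add 7 hours 40 minutes layover in Kestrel Bay → 08:10 UTC.
Add 7 hours and 20 minutes leg 2 → 15:30 UTC.
Add 3 hours and 55 minutes layover in Cape Morrow → 19:25 UTC.
Add 15 hours and 20 minutes leg 3 → 10:45 UTC (Oct 19).
Add 7 hours and 7 minutes layover in Tehran → 17:52 UTC.
Add 9 hours and 19 minutes leg 4 → 03:11 UTC (Oct 20).
Kabul is UTC+4:30, so local arrival = 03:11 + 4:30 = 07:41 on Oct 20.

07:41 on Oct 20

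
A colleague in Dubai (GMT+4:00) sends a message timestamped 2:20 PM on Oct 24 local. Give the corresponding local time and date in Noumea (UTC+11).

In UTC: 2:20 PM − 4:00 = 10:20 AM on Oct 24.
Noumea is UTC+11:00: 10:20 AM + 11:00 = 9:20 PM on Oct 24.

9:20 PM on Oct 24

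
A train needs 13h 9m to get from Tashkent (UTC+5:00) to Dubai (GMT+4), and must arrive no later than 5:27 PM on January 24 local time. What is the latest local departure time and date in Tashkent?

Target arrival in UTC: 5:27 PM − 4:00 = 1:27 PM on Jan 24.
Subtract 13 hours 9 minutes → departure 12:18 AM UTC on Jan 24.
Tashkent is UTC+5:00: 12:18 AM + 5:00 = 5:18 AM on Jan 24.

5:18 AM on January 24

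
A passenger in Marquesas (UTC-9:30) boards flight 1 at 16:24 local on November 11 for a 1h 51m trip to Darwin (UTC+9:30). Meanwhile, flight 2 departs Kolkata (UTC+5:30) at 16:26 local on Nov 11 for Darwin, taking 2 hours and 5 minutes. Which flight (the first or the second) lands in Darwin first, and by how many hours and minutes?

the second, by 14 hours 44 minutes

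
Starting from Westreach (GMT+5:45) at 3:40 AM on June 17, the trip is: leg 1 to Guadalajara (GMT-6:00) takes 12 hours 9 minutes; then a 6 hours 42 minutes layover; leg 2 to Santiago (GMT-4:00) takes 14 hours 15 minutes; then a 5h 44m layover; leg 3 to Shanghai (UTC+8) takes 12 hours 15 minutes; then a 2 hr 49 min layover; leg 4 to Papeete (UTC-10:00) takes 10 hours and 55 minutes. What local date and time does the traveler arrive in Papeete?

Convert departure to UTC: 3:40 AM − 5:45 = 9:55 PM UTC on Jun 16.
Add 12 hours and 9 minutes leg 1 → 10:04 AM UTC (Jun 17).
Add 6 hours 42 minutes layover in Guadalajara → 4:46 PM UTC.
Add 14 hours and 15 minutes leg 2 → 7:01 AM UTC (Jun 18).
Add 5 hours 44 minutes layover in Santiago → 12:45 PM UTC.
Add 12 hours and 15 minutes leg 3 → 1:00 AM UTC (Jun 19).
Add 2 hours 49 minutes layover in Shanghai → 3:49 AM UTC.
Add 10 hours and 55 minutes leg 4 → 2:44 PM UTC.
Papeete is UTC−10:00, so local arrival = 2:44 PM − 10:00 = 4:44 AM on Jun 19.

4:44 AM on Jun 19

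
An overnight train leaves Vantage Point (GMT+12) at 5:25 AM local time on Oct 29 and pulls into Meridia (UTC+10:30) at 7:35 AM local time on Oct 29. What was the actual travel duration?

Departure in UTC: 5:25 AM − 12:00 = 5:25 PM on Oct 28.
Arrival in UTC: 7:35 AM − 10:30 = 9:05 PM on Oct 28.
Elapsed = 9:05 PM − 5:25 PM = 3 hours 40 minutes.

3 hours 40 minutes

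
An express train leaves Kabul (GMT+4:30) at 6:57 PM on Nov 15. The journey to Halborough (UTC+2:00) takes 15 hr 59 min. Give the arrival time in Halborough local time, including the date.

Convert departure to UTC: 6:57 PM − 4:30 = 2:27 PM UTC on Nov 15.
Add 15 hours and 59 minutes travel time → 6:26 AM UTC (Nov 16).
Halborough is UTC+2:00, so local arrival = 6:26 AM + 2:00 = 8:26 AM on Nov 16.

8:26 AM on November 16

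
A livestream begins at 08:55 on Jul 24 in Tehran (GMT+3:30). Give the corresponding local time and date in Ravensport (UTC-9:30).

19:55 on July 23

In UTC: 08:55 − 3:30 = 05:25 on Jul 24.
Ravensport is UTC−9:30: 05:25 − 9:30 = 19:55 on Jul 23.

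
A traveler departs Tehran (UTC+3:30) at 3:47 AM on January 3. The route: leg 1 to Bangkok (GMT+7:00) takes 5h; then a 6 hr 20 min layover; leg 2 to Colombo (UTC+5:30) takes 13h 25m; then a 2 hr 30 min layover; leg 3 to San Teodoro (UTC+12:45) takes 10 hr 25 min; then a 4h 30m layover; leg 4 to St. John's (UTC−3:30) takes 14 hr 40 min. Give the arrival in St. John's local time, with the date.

Convert departure to UTC: 3:47 AM − 3:30 = 12:17 AM UTC on Jan 3.
Add 5 hours leg 1 → 5:17 AM UTC.
Add 6 hours 20 minutes layover in Bangkok → 11:37 AM UTC.
Add 13 hours and 25 minutes leg 2 → 1:02 AM UTC (Jan 4).
Add 2 hours 30 minutes layover in Colombo → 3:32 AM UTC.
Add 10 hours 25 minutes leg 3 → 1:57 PM UTC.
Add 4 hours and 30 minutes layover in San Teodoro → 6:27 PM UTC.
Add 14 hours and 40 minutes leg 4 → 9:07 AM UTC (Jan 5).
St. John's is UTC−3:30, so local arrival = 9:07 AM − 3:30 = 5:37 AM on Jan 5.

5:37 AM on January 5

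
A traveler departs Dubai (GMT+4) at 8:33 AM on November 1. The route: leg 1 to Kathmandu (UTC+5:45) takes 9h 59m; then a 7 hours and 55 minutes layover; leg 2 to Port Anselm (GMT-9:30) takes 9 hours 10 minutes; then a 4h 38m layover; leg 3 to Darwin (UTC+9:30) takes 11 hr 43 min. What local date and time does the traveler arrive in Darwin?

Convert departure to UTC: 8:33 AM − 4:00 = 4:33 AM UTC on Nov 1.
Add 9 hours and 59 minutes leg 1 → 2:32 PM UTC.
Add 7 hours 55 minutes layover in Kathmandu → 10:27 PM UTC.
Add 9 hours 10 minutes leg 2 → 7:37 AM UTC (Nov 2).
Add 4 hours 38 minutes layover in Port Anselm → 12:15 PM UTC.
Add 11 hours and 43 minutes leg 3 → 11:58 PM UTC.
Darwin is UTC+9:30, so local arrival = 11:58 PM + 9:30 = 9:28 AM on Nov 3.

9:28 AM on Nov 3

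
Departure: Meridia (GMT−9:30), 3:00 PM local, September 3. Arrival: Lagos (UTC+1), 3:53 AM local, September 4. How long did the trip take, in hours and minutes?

Departure in UTC: 3:00 PM + 9:30 = 12:30 AM on Sep 4.
Arrival in UTC: 3:53 AM − 1:00 = 2:53 AM on Sep 4.
Elapsed = 2:53 AM − 12:30 AM = 2 hours 23 minutes.

2 hours 23 minutes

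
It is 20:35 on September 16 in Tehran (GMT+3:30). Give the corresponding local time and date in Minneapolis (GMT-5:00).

Minneapolis is 8:30 behind Tehran.
Shift by the zone difference: 20:35 − 8:30 = 12:05 on Sep 16 in Minneapolis.

12:05 on Sep 16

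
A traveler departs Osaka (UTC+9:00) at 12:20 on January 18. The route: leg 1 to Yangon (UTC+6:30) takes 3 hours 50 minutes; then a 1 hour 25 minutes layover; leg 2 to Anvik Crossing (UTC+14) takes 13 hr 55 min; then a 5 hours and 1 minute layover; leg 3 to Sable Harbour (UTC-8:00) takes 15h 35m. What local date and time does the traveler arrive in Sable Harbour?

Convert departure to UTC: 12:20 − 9:00 = 03:20 UTC on Jan 18.
Add 3 hours 50 minutes leg 1 → 07:10 UTC.
Add 1 hour and 25 minutes layover in Yangon → 08:35 UTC.
Add 13 hours and 55 minutes leg 2 → 22:30 UTC.
Add 5 hours and 1 minute layover in Anvik Crossing → 03:31 UTC (Jan 19).
Add 15 hours and 35 minutes leg 3 → 19:06 UTC.
Sable Harbour is UTC−8:00, so local arrival = 19:06 − 8:00 = 11:06 on Jan 19.

11:06 on January 19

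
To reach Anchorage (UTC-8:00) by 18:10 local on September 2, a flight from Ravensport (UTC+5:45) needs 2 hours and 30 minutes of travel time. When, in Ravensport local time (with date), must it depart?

Target arrival in UTC: 18:10 + 8:00 = 02:10 on Sep 3.
Subtract 2 hours and 30 minutes → departure 23:40 UTC on Sep 2.
Ravensport is UTC+5:45: 23:40 + 5:45 = 05:25 on Sep 3.

05:25 on Sep 3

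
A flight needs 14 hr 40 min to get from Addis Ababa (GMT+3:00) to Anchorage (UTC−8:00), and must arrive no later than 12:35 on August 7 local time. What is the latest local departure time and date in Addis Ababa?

08:55 on August 7

Target arrival in UTC: 12:35 + 8:00 = 20:35 on Aug 7.
Subtract 14 hours and 40 minutes → departure 05:55 UTC on Aug 7.
Addis Ababa is UTC+3:00: 05:55 + 3:00 = 08:55 on Aug 7.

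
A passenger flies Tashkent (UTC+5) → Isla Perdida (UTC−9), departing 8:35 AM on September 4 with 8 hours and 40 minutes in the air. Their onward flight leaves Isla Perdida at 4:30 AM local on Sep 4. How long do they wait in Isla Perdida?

1 hour 15 minutes

Convert departure to UTC: 8:35 AM − 5:00 = 3:35 AM UTC on Sep 4.
Add 8 hours 40 minutes flight time → 12:15 PM UTC.
Isla Perdida is UTC−9:00, so local arrival = 12:15 PM − 9:00 = 3:15 AM on Sep 4.
Layover = 4:30 AM − 3:15 AM = 1 hour 15 minutes.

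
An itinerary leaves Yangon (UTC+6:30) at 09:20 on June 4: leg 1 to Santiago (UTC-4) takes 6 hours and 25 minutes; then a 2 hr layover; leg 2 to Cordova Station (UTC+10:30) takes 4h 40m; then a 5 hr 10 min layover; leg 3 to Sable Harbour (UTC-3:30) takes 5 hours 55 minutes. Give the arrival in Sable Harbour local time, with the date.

23:30 on June 4

Convert departure to UTC: 09:20 − 6:30 = 02:50 UTC on Jun 4.
Add 6 hours and 25 minutes leg 1 → 09:15 UTC.
Add 2 hours layover in Santiago → 11:15 UTC.
Add 4 hours and 40 minutes leg 2 → 15:55 UTC.
Add 5 hours 10 minutes layover in Cordova Station → 21:05 UTC.
Add 5 hours and 55 minutes leg 3 → 03:00 UTC (Jun 5).
Sable Harbour is UTC−3:30, so local arrival = 03:00 − 3:30 = 23:30 on Jun 4.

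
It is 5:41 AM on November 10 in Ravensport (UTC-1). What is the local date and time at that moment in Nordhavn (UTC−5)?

1:41 AM on Nov 10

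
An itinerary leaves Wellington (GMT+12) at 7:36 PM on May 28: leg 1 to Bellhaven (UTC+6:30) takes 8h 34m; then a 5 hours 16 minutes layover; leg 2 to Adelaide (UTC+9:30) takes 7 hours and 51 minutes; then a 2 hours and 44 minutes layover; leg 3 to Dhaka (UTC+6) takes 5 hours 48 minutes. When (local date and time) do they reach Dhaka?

Convert departure to UTC: 7:36 PM − 12:00 = 7:36 AM UTC on May 28.
Add 8 hours and 34 minutes leg 1 → 4:10 PM UTC.
Add 5 hours 16 minutes layover in Bellhaven → 9:26 PM UTC.
Add 7 hours and 51 minutes leg 2 → 5:17 AM UTC (May 29).
Add 2 hours 44 minutes layover in Adelaide → 8:01 AM UTC.
Add 5 hours and 48 minutes leg 3 → 1:49 PM UTC.
Dhaka is UTC+6:00, so local arrival = 1:49 PM + 6:00 = 7:49 PM on May 29.

7:49 PM on May 29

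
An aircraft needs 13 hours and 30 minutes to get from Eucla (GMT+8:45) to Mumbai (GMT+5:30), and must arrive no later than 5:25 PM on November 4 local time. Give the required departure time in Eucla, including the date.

7:10 AM on November 4

Target arrival in UTC: 5:25 PM − 5:30 = 11:55 AM on Nov 4.
Subtract 13 hours 30 minutes → departure 10:25 PM UTC on Nov 3.
Eucla is UTC+8:45: 10:25 PM + 8:45 = 7:10 AM on Nov 4.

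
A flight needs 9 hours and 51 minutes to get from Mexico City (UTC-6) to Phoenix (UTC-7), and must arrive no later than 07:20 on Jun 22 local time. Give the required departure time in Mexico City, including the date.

Target arrival in UTC: 07:20 + 7:00 = 14:20 on Jun 22.
Subtract 9 hours and 51 minutes → departure 04:29 UTC on Jun 22.
Mexico City is UTC−6:00: 04:29 − 6:00 = 22:29 on Jun 21.

22:29 on Jun 21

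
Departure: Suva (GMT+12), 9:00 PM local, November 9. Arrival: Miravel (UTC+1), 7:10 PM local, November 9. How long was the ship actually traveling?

9 hours 10 minutes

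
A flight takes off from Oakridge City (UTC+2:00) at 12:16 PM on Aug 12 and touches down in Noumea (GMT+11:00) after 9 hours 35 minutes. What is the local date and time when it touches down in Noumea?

6:51 AM on August 13

Noumea is 9:00 ahead of Oakridge City.
After 9 hours and 35 minutes it is 9:51 PM in Oakridge City.
Shift by the zone difference: 9:51 PM + 9:00 = 6:51 AM on Aug 13 in Noumea.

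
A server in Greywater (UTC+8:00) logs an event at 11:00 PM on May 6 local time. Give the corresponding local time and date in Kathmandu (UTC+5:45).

8:45 PM on May 6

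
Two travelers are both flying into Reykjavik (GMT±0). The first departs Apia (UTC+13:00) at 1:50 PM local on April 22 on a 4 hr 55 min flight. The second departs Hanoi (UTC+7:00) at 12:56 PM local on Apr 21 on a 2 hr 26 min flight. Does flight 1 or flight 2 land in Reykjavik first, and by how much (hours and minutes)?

the second, by 21 hours 23 minutes

Flight 1 in UTC: 1:50 PM − 13:00 = 12:50 AM on Apr 22.
+4 hours and 55 minutes → arrive 5:45 AM UTC on Apr 22.
Flight 2 in UTC: 12:56 PM − 7:00 = 5:56 AM on Apr 21.
+2 hours and 26 minutes → arrive 8:22 AM UTC on Apr 21.
Flight 2 lands earlier by 21 hours 23 minutes.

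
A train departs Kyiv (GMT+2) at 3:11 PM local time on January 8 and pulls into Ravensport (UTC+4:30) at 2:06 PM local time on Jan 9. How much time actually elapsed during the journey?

Departure in UTC: 3:11 PM − 2:00 = 1:11 PM on Jan 8.
Arrival in UTC: 2:06 PM − 4:30 = 9:36 AM on Jan 9.
Elapsed = 9:36 AM − 1:11 PM (+1 day) = 20 hours 25 minutes.

20 hours 25 minutes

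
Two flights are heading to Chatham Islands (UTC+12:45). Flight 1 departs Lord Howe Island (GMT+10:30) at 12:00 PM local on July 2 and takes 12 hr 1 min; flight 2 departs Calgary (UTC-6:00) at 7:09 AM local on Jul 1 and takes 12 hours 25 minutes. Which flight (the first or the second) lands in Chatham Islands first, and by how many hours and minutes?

the second, by 11 hours 57 minutes

Flight 1 in UTC: 12:00 PM − 10:30 = 1:30 AM on Jul 2.
+12 hours 1 minute → arrive 1:31 PM UTC on Jul 2.
Flight 2 in UTC: 7:09 AM + 6:00 = 1:09 PM on Jul 1.
+12 hours 25 minutes → arrive 1:34 AM UTC on Jul 2.
Flight 2 lands earlier by 11 hours 57 minutes.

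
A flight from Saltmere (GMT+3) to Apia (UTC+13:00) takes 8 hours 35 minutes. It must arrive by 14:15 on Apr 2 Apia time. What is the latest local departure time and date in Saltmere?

Target arrival in UTC: 14:15 − 13:00 = 01:15 on Apr 2.
Subtract 8 hours and 35 minutes → departure 16:40 UTC on Apr 1.
Saltmere is UTC+3:00: 16:40 + 3:00 = 19:40 on Apr 1.

19:40 on April 1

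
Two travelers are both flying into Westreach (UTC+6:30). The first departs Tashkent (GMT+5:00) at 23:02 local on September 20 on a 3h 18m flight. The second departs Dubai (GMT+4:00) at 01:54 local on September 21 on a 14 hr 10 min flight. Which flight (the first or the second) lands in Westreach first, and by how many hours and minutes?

the first, by 14 hours 44 minutes

Flight 1 in UTC: 23:02 − 5:00 = 18:02 on Sep 20.
+3 hours 18 minutes → arrive 21:20 UTC on Sep 20.
Flight 2 in UTC: 01:54 − 4:00 = 21:54 on Sep 20.
+14 hours and 10 minutes → arrive 12:04 UTC on Sep 21.
Flight 1 lands earlier by 14 hours 44 minutes.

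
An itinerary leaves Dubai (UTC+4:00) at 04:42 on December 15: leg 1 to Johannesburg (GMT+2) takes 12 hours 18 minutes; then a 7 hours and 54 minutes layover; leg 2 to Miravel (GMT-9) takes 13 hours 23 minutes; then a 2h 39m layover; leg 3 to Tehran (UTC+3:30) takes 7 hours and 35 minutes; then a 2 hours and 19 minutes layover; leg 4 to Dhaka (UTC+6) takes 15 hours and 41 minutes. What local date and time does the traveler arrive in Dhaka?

20:31 on December 17

Convert departure to UTC: 04:42 − 4:00 = 00:42 UTC on Dec 15.
Add 12 hours 18 minutes leg 1 → 13:00 UTC.
Add 7 hours and 54 minutes layover in Johannesburg → 20:54 UTC.
Add 13 hours and 23 minutes leg 2 → 10:17 UTC (Dec 16).
Add 2 hours and 39 minutes layover in Miravel → 12:56 UTC.
Add 7 hours 35 minutes leg 3 → 20:31 UTC.
Add 2 hours 19 minutes layover in Tehran → 22:50 UTC.
Add 15 hours and 41 minutes leg 4 → 14:31 UTC (Dec 17).
Dhaka is UTC+6:00, so local arrival = 14:31 + 6:00 = 20:31 on Dec 17.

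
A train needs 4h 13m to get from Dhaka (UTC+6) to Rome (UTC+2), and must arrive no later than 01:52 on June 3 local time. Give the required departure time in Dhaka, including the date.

01:39 on June 3

Target arrival in UTC: 01:52 − 2:00 = 23:52 on Jun 2.
Subtract 4 hours 13 minutes → departure 19:39 UTC on Jun 2.
Dhaka is UTC+6:00: 19:39 + 6:00 = 01:39 on Jun 3.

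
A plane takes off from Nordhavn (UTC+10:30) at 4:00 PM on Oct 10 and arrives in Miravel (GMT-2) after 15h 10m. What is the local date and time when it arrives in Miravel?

6:40 PM on October 10

Convert departure to UTC: 4:00 PM − 10:30 = 5:30 AM UTC on Oct 10.
Add 15 hours 10 minutes travel time → 8:40 PM UTC.
Miravel is UTC−2:00, so local arrival = 8:40 PM − 2:00 = 6:40 PM on Oct 10.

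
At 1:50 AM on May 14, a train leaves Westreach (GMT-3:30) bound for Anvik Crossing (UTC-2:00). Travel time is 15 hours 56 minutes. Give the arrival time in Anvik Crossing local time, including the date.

7:16 PM on May 14

Anvik Crossing is 1:30 ahead of Westreach.
After 15 hours 56 minutes it is 5:46 PM in Westreach.
Shift by the zone difference: 5:46 PM + 1:30 = 7:16 PM on May 14 in Anvik Crossing.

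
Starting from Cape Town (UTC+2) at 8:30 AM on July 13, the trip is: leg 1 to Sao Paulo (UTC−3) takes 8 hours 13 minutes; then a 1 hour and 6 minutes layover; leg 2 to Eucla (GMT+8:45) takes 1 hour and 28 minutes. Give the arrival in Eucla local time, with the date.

Convert departure to UTC: 8:30 AM − 2:00 = 6:30 AM UTC on Jul 13.
Add 8 hours 13 minutes leg 1 → 2:43 PM UTC.
Add 1 hour 6 minutes layover in Sao Paulo → 3:49 PM UTC.
Add 1 hour and 28 minutes leg 2 → 5:17 PM UTC.
Eucla is UTC+8:45, so local arrival = 5:17 PM + 8:45 = 2:02 AM on Jul 14.

2:02 AM on July 14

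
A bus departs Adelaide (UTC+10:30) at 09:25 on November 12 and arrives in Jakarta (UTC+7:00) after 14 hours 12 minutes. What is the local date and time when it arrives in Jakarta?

Convert departure to UTC: 09:25 − 10:30 = 22:55 UTC on Nov 11.
Add 14 hours 12 minutes travel time → 13:07 UTC (Nov 12).
Jakarta is UTC+7:00, so local arrival = 13:07 + 7:00 = 20:07 on Nov 12.

20:07 on Nov 12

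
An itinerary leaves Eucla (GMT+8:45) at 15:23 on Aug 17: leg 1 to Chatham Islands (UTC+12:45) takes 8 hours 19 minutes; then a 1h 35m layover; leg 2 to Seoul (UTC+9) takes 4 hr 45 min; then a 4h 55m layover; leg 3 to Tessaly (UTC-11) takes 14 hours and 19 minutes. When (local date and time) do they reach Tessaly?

Convert departure to UTC: 15:23 − 8:45 = 06:38 UTC on Aug 17.
Add 8 hours and 19 minutes leg 1 → 14:57 UTC.
Add 1 hour and 35 minutes layover in Chatham Islands → 16:32 UTC.
Add 4 hours and 45 minutes leg 2 → 21:17 UTC.
Add 4 hours 55 minutes layover in Seoul → 02:12 UTC (Aug 18).
Add 14 hours and 19 minutes leg 3 → 16:31 UTC.
Tessaly is UTC−11:00, so local arrival = 16:31 − 11:00 = 05:31 on Aug 18.

05:31 on August 18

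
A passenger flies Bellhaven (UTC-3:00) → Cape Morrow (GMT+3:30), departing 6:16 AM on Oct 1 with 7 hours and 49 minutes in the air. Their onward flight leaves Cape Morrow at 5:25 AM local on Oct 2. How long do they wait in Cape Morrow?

Convert departure to UTC: 6:16 AM + 3:00 = 9:16 AM UTC on Oct 1.
Add 7 hours and 49 minutes flight time → 5:05 PM UTC.
Cape Morrow is UTC+3:30, so local arrival = 5:05 PM + 3:30 = 8:35 PM on Oct 1.
Layover = 5:25 AM − 8:35 PM (+1 day) = 8 hours 50 minutes.

8 hours 50 minutes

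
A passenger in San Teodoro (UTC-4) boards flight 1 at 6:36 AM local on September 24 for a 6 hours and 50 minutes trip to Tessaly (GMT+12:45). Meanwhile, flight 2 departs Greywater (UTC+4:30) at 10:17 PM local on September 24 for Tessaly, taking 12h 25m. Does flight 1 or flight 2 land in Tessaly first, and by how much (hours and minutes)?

Flight 1 in UTC: 6:36 AM + 4:00 = 10:36 AM on Sep 24.
+6 hours 50 minutes → arrive 5:26 PM UTC on Sep 24.
Flight 2 in UTC: 10:17 PM − 4:30 = 5:47 PM on Sep 24.
+12 hours 25 minutes → arrive 6:12 AM UTC on Sep 25.
Flight 1 lands earlier by 12 hours 46 minutes.

the first, by 12 hours 46 minutes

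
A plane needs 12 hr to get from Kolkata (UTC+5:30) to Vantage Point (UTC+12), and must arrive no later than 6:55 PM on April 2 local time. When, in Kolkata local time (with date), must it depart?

12:25 AM on April 2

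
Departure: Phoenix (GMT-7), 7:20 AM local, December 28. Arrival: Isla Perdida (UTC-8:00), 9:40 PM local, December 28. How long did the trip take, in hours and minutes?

Departure in UTC: 7:20 AM + 7:00 = 2:20 PM on Dec 28.
Arrival in UTC: 9:40 PM + 8:00 = 5:40 AM on Dec 29.
Elapsed = 5:40 AM − 2:20 PM (+1 day) = 15 hours 20 minutes.

15 hours 20 minutes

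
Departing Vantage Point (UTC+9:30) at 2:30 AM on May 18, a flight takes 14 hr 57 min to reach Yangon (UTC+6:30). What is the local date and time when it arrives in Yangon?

2:27 PM on May 18

Convert departure to UTC: 2:30 AM − 9:30 = 5:00 PM UTC on May 17.
Add 14 hours and 57 minutes travel time → 7:57 AM UTC (May 18).
Yangon is UTC+6:30, so local arrival = 7:57 AM + 6:30 = 2:27 PM on May 18.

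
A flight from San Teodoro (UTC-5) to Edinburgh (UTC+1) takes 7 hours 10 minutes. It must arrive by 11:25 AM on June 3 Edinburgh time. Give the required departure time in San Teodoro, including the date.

Target arrival in UTC: 11:25 AM − 1:00 = 10:25 AM on Jun 3.
Subtract 7 hours 10 minutes → departure 3:15 AM UTC on Jun 3.
San Teodoro is UTC−5:00: 3:15 AM − 5:00 = 10:15 PM on Jun 2.

10:15 PM on June 2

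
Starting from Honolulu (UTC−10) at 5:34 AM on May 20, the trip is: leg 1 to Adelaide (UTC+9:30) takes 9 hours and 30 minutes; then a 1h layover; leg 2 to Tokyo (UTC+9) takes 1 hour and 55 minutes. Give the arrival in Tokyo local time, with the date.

12:59 PM on May 21

Convert departure to UTC: 5:34 AM + 10:00 = 3:34 PM UTC on May 20.
Add 9 hours and 30 minutes leg 1 → 1:04 AM UTC (May 21).
Add 1 hour layover in Adelaide → 2:04 AM UTC.
Add 1 hour 55 minutes leg 2 → 3:59 AM UTC.
Tokyo is UTC+9:00, so local arrival = 3:59 AM + 9:00 = 12:59 PM on May 21.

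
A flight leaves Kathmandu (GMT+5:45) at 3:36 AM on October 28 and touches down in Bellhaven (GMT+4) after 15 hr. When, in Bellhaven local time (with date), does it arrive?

4:51 PM on October 28

Convert departure to UTC: 3:36 AM − 5:45 = 9:51 PM UTC on Oct 27.
Add 15 hours travel time → 12:51 PM UTC (Oct 28).
Bellhaven is UTC+4:00, so local arrival = 12:51 PM + 4:00 = 4:51 PM on Oct 28.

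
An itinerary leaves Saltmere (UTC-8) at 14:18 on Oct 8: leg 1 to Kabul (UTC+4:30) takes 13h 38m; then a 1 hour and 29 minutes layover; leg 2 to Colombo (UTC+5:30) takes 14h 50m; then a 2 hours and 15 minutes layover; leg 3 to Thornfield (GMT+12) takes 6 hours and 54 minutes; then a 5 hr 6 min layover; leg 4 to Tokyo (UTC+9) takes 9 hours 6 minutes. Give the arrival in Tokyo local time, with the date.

Convert departure to UTC: 14:18 + 8:00 = 22:18 UTC on Oct 8.
Add 13 hours 38 minutes leg 1 → 11:56 UTC (Oct 9).
Add 1 hour and 29 minutes layover in Kabul → 13:25 UTC.
Add 14 hours 50 minutes leg 2 → 04:15 UTC (Oct 10).
Add 2 hours and 15 minutes layover in Colombo → 06:30 UTC.
Add 6 hours and 54 minutes leg 3 → 13:24 UTC.
Add 5 hours 6 minutes layover in Thornfield → 18:30 UTC.
Add 9 hours 6 minutes leg 4 → 03:36 UTC (Oct 11).
Tokyo is UTC+9:00, so local arrival = 03:36 + 9:00 = 12:36 on Oct 11.

12:36 on October 11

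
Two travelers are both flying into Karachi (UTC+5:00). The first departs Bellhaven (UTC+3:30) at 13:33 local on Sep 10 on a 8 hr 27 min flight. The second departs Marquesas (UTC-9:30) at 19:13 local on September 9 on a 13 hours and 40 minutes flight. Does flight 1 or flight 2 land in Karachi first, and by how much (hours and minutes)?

Flight 1 in UTC: 13:33 − 3:30 = 10:03 on Sep 10.
+8 hours and 27 minutes → arrive 18:30 UTC on Sep 10.
Flight 2 in UTC: 19:13 + 9:30 = 04:43 on Sep 10.
+13 hours 40 minutes → arrive 18:23 UTC on Sep 10.
Flight 2 lands earlier by 7 minutes.

the second, by 7 minutes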